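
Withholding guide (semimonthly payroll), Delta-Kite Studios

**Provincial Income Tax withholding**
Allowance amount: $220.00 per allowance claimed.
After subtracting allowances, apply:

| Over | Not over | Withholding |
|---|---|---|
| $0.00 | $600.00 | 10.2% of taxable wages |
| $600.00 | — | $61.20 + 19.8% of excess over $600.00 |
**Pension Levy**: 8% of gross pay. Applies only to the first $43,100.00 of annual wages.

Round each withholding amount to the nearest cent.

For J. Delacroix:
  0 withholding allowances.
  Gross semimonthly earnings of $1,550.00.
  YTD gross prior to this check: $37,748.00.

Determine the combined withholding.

Provincial Income Tax: taxable = $1,550.00
  $61.20 + 19.8% × ($1,550.00 − $600.00) = $61.20 + 19.8% × $950.00 = $249.30
Pension Levy: 8% × $1,550.00 = $124.00
Total: $249.30 + $124.00 = $373.30

$373.30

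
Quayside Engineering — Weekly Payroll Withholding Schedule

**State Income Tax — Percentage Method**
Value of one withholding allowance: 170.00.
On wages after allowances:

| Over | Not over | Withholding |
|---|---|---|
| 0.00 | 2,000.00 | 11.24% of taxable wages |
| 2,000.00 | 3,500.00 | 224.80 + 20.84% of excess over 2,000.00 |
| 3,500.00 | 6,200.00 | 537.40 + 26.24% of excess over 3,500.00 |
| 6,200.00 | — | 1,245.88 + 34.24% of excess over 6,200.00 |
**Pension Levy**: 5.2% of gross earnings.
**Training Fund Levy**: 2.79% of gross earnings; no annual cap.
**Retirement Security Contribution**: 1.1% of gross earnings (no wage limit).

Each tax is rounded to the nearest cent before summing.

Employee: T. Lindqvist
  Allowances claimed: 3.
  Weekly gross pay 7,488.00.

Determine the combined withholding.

2,192.94

State Income Tax: taxable = 7,488.00 − 3×170.00 = 6,978.00
  1,245.88 + 34.24% × (6,978.00 − 6,200.00) = 1,245.88 + 34.24% × 778.00 = 1,512.27
Pension Levy: 5.2% × 7,488.00 = 389.38
Training Fund Levy: 2.79% × 7,488.00 = 208.92
Retirement Security Contribution: 1.1% × 7,488.00 = 82.37
Total: 1,512.27 + 389.38 + 208.92 + 82.37 = 2,192.94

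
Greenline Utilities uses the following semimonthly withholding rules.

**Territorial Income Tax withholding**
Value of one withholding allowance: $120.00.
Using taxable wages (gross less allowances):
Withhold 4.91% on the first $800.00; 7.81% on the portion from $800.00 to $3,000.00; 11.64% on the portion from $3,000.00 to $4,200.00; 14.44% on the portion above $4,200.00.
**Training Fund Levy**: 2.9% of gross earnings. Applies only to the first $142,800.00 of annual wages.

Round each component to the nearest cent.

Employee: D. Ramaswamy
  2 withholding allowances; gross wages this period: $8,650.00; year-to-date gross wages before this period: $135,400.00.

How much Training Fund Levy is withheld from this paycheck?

Training Fund Levy: cap $142,800.00 − YTD $135,400.00 = $7,400.00 subject; 2.9% × $7,400.00 = $214.60

$214.60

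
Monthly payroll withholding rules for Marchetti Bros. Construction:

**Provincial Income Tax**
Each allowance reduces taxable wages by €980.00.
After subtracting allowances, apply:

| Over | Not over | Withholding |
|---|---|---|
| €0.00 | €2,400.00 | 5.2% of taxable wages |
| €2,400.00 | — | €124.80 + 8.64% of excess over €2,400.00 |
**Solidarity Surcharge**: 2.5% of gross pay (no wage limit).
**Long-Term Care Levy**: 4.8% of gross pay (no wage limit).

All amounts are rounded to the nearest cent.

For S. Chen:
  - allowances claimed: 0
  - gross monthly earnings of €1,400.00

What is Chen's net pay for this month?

Provincial Income Tax: taxable = €1,400.00
  5.2% × €1,400.00 = €72.80
Solidarity Surcharge: 2.5% × €1,400.00 = €35.00
Long-Term Care Levy: 4.8% × €1,400.00 = €67.20
Total withheld: €72.80 + €35.00 + €67.20 = €175.00
Net pay: €1,400.00 − €175.00 = €1,225.00

€1,225.00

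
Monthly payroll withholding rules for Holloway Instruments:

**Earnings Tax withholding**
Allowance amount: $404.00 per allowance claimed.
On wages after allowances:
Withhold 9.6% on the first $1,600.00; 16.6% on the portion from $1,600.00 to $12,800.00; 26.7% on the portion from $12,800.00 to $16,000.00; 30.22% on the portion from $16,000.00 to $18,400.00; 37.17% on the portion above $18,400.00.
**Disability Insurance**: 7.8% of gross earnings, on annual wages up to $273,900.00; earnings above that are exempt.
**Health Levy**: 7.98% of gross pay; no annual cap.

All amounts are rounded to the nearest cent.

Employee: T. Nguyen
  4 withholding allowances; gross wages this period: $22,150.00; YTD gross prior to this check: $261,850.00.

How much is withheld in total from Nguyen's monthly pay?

$7,093.16

Earnings Tax: taxable = $22,150.00 − 4×$404.00 = $20,534.00
  $3,592.48 + 37.17% × ($20,534.00 − $18,400.00) = $3,592.48 + 37.17% × $2,134.00 = $4,385.69
Disability Insurance: cap $273,900.00 − YTD $261,850.00 = $12,050.00 subject; 7.8% × $12,050.00 = $939.90
Health Levy: 7.98% × $22,150.00 = $1,767.57
Total: $4,385.69 + $939.90 + $1,767.57 = $7,093.16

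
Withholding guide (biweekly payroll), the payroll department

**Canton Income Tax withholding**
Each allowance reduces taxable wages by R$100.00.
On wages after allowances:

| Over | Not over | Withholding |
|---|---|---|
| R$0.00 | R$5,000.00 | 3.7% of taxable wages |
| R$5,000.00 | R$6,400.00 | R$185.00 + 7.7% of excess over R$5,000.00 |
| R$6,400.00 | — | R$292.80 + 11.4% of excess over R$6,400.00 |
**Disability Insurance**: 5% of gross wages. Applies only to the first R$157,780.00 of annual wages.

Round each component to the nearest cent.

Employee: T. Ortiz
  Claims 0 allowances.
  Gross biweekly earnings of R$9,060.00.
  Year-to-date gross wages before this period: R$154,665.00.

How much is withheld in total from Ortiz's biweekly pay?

Canton Income Tax: taxable = R$9,060.00
  R$292.80 + 11.4% × (R$9,060.00 − R$6,400.00) = R$292.80 + 11.4% × R$2,660.00 = R$596.04
Disability Insurance: cap R$157,780.00 − YTD R$154,665.00 = R$3,115.00 subject; 5% × R$3,115.00 = R$155.75
Total: R$596.04 + R$155.75 = R$751.79

R$751.79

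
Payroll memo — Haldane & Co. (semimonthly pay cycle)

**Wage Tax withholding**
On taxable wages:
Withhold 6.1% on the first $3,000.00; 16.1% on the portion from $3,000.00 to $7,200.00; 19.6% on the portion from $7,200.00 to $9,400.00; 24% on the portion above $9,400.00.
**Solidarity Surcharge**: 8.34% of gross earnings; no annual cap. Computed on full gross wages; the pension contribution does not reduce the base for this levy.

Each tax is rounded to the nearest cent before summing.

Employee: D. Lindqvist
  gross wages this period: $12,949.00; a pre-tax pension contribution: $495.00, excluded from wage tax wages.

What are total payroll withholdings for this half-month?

Wage Tax: taxable = $12,949.00 − $495.00 = $12,454.00
  $1,290.40 + 24% × ($12,454.00 − $9,400.00) = $1,290.40 + 24% × $3,054.00 = $2,023.36
Solidarity Surcharge: 8.34% × $12,949.00 = $1,079.95
Total: $2,023.36 + $1,079.95 = $3,103.31

$3,103.31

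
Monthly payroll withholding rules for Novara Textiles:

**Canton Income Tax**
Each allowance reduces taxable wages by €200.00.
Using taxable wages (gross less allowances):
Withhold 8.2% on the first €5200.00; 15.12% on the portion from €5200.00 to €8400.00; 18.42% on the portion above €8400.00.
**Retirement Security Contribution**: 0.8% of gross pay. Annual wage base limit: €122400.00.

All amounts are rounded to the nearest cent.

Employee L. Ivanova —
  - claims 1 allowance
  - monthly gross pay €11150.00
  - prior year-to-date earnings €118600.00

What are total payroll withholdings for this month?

Canton Income Tax: taxable = €11150.00 − 1×€200.00 = €10950.00
  €910.24 + 18.42% × (€10950.00 − €8400.00) = €910.24 + 18.42% × €2550.00 = €1379.95
Retirement Security Contribution: cap €122400.00 − YTD €118600.00 = €3800.00 subject; 0.8% × €3800.00 = €30.40
Total: €1379.95 + €30.40 = €1410.35

€1410.35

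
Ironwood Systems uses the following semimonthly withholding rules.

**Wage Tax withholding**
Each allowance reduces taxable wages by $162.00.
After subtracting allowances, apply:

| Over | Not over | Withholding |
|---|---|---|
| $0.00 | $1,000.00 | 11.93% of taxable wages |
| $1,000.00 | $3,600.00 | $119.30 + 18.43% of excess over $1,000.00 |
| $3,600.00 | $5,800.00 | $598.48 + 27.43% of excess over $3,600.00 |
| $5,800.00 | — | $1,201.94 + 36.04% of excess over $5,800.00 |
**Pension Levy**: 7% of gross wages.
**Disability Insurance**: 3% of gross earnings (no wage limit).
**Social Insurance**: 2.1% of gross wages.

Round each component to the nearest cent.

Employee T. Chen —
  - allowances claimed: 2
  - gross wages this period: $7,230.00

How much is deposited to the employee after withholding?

Wage Tax: taxable = $7,230.00 − 2×$162.00 = $6,906.00
  $1,201.94 + 36.04% × ($6,906.00 − $5,800.00) = $1,201.94 + 36.04% × $1,106.00 = $1,600.54
Pension Levy: 7% × $7,230.00 = $506.10
Disability Insurance: 3% × $7,230.00 = $216.90
Social Insurance: 2.1% × $7,230.00 = $151.83
Total withheld: $1,600.54 + $506.10 + $216.90 + $151.83 = $2,475.37
Net pay: $7,230.00 − $2,475.37 = $4,754.63

$4,754.63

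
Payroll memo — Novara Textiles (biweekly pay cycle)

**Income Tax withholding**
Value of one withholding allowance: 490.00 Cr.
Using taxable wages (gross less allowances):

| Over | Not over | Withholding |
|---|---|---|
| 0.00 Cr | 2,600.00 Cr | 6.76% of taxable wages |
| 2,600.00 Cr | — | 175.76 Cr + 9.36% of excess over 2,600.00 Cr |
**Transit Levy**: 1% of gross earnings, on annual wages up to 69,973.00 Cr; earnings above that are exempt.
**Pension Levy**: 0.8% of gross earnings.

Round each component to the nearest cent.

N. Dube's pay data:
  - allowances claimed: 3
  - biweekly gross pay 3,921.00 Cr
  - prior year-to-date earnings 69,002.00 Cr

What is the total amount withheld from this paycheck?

206.77 Cr

Income Tax: taxable = 3,921.00 Cr − 3×490.00 Cr = 2,451.00 Cr
  6.76% × 2,451.00 Cr = 165.69 Cr
Transit Levy: cap 69,973.00 Cr − YTD 69,002.00 Cr = 971.00 Cr subject; 1% × 971.00 Cr = 9.71 Cr
Pension Levy: 0.8% × 3,921.00 Cr = 31.37 Cr
Total: 165.69 Cr + 9.71 Cr + 31.37 Cr = 206.77 Cr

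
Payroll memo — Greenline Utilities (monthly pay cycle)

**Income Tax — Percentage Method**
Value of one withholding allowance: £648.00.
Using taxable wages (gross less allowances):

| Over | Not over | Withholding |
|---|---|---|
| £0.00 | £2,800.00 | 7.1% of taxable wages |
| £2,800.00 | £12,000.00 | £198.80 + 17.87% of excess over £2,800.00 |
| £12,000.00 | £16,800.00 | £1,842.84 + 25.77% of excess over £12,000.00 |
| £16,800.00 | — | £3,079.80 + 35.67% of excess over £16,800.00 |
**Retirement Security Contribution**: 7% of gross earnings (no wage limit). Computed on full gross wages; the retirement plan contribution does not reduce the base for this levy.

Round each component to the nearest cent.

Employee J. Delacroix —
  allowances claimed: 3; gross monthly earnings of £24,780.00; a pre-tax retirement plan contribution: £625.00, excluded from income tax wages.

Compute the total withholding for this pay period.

£6,744.50

Income Tax: taxable = £24,780.00 − £625.00 − 3×£648.00 = £22,211.00
  £3,079.80 + 35.67% × (£22,211.00 − £16,800.00) = £3,079.80 + 35.67% × £5,411.00 = £5,009.90
Retirement Security Contribution: 7% × £24,780.00 = £1,734.60
Total: £5,009.90 + £1,734.60 = £6,744.50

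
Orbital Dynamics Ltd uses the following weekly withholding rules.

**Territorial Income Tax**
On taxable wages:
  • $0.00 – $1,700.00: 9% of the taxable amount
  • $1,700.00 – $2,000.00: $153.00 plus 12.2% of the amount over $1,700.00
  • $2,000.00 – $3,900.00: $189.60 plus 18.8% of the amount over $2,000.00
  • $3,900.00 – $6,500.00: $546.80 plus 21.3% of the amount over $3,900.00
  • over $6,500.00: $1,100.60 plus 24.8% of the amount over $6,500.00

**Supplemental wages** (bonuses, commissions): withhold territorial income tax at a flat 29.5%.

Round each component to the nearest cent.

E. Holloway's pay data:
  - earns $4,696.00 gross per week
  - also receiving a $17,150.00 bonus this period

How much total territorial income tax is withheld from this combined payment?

Territorial Income Tax: taxable = $4,696.00
  $546.80 + 21.3% × ($4,696.00 − $3,900.00) = $546.80 + 21.3% × $796.00 = $716.35
Supplemental (29.5% flat on bonus): 29.5% × $17,150.00 = $5,059.25
Total territorial income tax: $716.35 + $5,059.25 = $5,775.60

$5,775.60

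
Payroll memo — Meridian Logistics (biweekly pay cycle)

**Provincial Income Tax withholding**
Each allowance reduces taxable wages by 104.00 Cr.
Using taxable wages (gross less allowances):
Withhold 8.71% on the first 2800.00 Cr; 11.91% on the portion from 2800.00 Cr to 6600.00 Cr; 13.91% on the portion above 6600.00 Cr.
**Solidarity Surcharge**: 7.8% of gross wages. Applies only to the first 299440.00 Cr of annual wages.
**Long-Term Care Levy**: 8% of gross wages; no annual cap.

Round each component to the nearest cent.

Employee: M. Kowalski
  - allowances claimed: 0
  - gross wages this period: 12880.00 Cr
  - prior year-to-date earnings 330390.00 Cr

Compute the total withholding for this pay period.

2600.41 Cr

Provincial Income Tax: taxable = 12880.00 Cr
  696.46 Cr + 13.91% × (12880.00 Cr − 6600.00 Cr) = 696.46 Cr + 13.91% × 6280.00 Cr = 1570.01 Cr
Solidarity Surcharge: YTD 330390.00 Cr ≥ cap 299440.00 Cr → 0.00 Cr
Long-Term Care Levy: 8% × 12880.00 Cr = 1030.40 Cr
Total: 1570.01 Cr + 0.00 Cr + 1030.40 Cr = 2600.41 Cr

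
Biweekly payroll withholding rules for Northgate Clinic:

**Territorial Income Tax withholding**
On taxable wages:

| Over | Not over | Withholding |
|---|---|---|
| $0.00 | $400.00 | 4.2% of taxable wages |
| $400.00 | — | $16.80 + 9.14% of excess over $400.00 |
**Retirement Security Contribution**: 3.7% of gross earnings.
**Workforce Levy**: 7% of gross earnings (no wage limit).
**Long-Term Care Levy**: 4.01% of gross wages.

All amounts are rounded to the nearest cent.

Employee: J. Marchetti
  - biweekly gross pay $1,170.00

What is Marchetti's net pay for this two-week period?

Territorial Income Tax: taxable = $1,170.00
  $16.80 + 9.14% × ($1,170.00 − $400.00) = $16.80 + 9.14% × $770.00 = $87.18
Retirement Security Contribution: 3.7% × $1,170.00 = $43.29
Workforce Levy: 7% × $1,170.00 = $81.90
Long-Term Care Levy: 4.01% × $1,170.00 = $46.92
Total withheld: $87.18 + $43.29 + $81.90 + $46.92 = $259.29
Net pay: $1,170.00 − $259.29 = $910.71

$910.71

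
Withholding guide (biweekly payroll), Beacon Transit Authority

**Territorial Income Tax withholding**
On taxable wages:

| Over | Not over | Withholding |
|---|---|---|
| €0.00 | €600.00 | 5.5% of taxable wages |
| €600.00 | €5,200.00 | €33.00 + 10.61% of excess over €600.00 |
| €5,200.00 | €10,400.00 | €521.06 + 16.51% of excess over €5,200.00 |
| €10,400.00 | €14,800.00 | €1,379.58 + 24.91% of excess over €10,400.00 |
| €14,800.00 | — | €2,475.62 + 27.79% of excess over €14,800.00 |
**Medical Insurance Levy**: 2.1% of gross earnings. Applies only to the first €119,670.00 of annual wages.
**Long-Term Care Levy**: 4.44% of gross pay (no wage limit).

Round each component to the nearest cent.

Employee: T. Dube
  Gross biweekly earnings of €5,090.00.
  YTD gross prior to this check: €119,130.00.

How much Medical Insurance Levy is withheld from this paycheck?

Medical Insurance Levy: cap €119,670.00 − YTD €119,130.00 = €540.00 subject; 2.1% × €540.00 = €11.34

€11.34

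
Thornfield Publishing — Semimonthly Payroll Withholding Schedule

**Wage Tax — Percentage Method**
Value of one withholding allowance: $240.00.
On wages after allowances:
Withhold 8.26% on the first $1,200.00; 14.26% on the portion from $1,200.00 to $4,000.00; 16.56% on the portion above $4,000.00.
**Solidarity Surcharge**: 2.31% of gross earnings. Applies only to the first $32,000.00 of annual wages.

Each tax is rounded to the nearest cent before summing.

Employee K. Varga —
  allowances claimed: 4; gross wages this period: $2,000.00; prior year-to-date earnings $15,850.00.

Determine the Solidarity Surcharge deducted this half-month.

Solidarity Surcharge: 2.31% × $2,000.00 = $46.20

$46.20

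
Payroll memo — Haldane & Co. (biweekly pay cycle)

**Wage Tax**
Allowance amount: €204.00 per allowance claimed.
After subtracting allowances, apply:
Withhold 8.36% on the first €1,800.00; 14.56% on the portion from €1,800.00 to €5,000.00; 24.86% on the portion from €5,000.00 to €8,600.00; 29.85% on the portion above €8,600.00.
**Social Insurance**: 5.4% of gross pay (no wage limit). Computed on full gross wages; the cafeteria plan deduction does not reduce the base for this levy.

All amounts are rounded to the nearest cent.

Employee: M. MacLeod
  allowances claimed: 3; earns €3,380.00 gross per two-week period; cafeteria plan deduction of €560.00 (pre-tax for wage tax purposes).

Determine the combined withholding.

Wage Tax: taxable = €3,380.00 − €560.00 − 3×€204.00 = €2,208.00
  €150.48 + 14.56% × (€2,208.00 − €1,800.00) = €150.48 + 14.56% × €408.00 = €209.88
Social Insurance: 5.4% × €3,380.00 = €182.52
Total: €209.88 + €182.52 = €392.40

€392.40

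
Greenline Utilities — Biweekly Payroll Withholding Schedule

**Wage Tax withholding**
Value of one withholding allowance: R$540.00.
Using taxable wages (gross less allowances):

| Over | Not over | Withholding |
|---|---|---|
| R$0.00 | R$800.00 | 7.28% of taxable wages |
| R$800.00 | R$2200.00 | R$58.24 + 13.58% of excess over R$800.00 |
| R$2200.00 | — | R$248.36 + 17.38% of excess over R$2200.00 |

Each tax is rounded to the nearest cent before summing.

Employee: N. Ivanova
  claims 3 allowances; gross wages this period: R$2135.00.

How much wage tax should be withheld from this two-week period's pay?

R$37.49

Wage Tax: taxable = R$2135.00 − 3×R$540.00 = R$515.00
  7.28% × R$515.00 = R$37.49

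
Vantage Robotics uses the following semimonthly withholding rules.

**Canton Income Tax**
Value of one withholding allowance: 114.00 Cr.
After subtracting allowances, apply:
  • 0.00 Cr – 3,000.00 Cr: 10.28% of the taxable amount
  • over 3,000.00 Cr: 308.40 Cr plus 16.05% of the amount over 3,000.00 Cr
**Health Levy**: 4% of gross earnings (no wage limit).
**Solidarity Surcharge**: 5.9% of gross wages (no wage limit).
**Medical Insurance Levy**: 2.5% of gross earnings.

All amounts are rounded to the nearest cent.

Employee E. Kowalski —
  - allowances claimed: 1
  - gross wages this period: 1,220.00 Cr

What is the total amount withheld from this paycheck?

Canton Income Tax: taxable = 1,220.00 Cr − 1×114.00 Cr = 1,106.00 Cr
  10.28% × 1,106.00 Cr = 113.70 Cr
Health Levy: 4% × 1,220.00 Cr = 48.80 Cr
Solidarity Surcharge: 5.9% × 1,220.00 Cr = 71.98 Cr
Medical Insurance Levy: 2.5% × 1,220.00 Cr = 30.50 Cr
Total: 113.70 Cr + 48.80 Cr + 71.98 Cr + 30.50 Cr = 264.98 Cr

264.98 Cr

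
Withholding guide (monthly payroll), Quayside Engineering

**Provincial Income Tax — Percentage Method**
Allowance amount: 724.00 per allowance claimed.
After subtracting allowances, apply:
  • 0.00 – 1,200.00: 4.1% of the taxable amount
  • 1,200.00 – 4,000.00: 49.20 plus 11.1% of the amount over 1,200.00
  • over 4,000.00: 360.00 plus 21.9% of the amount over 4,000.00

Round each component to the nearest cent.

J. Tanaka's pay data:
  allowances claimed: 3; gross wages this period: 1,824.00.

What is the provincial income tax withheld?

0.00

Provincial Income Tax: taxable = 1,824.00 − 3×724.00 = -348.00
  Taxable ≤ 0 → 0.00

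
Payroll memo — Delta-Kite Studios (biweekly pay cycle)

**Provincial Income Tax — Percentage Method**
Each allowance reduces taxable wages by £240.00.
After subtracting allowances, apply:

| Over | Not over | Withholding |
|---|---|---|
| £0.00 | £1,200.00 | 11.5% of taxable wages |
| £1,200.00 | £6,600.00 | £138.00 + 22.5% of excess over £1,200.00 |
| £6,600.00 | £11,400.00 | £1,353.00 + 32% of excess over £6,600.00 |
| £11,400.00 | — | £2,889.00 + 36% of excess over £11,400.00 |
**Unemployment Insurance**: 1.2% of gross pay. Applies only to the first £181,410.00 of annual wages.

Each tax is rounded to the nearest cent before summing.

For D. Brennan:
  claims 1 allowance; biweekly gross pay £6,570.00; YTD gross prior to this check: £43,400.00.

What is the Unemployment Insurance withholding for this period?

Unemployment Insurance: 1.2% × £6,570.00 = £78.84

£78.84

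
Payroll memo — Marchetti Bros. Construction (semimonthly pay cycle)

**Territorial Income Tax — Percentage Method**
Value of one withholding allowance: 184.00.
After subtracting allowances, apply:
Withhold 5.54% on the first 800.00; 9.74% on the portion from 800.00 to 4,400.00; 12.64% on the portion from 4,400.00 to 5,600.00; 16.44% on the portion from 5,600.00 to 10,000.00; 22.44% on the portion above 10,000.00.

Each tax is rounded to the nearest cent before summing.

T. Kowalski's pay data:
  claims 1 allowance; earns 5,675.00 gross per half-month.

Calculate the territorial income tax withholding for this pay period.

Territorial Income Tax: taxable = 5,675.00 − 1×184.00 = 5,491.00
  394.96 + 12.64% × (5,491.00 − 4,400.00) = 394.96 + 12.64% × 1,091.00 = 532.86

532.86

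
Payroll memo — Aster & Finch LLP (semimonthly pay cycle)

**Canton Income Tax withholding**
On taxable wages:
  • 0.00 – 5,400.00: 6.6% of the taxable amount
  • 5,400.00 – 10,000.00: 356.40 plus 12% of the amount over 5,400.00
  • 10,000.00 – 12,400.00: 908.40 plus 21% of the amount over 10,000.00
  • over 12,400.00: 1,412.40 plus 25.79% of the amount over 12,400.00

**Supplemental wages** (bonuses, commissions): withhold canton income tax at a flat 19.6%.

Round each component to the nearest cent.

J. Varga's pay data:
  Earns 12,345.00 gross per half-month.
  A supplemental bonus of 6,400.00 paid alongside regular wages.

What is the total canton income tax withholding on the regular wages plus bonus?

Canton Income Tax: taxable = 12,345.00
  908.40 + 21% × (12,345.00 − 10,000.00) = 908.40 + 21% × 2,345.00 = 1,400.85
Supplemental (19.6% flat on bonus): 19.6% × 6,400.00 = 1,254.40
Total canton income tax: 1,400.85 + 1,254.40 = 2,655.25

2,655.25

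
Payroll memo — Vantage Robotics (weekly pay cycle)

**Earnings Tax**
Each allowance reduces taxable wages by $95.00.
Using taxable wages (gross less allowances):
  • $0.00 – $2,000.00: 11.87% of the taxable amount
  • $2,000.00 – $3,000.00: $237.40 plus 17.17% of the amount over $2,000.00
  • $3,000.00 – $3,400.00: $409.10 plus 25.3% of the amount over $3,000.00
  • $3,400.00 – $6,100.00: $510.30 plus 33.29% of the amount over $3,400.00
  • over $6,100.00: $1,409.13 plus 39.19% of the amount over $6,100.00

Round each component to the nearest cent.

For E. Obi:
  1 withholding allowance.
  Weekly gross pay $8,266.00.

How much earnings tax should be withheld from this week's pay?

$2,220.75

Earnings Tax: taxable = $8,266.00 − 1×$95.00 = $8,171.00
  $1,409.13 + 39.19% × ($8,171.00 − $6,100.00) = $1,409.13 + 39.19% × $2,071.00 = $2,220.75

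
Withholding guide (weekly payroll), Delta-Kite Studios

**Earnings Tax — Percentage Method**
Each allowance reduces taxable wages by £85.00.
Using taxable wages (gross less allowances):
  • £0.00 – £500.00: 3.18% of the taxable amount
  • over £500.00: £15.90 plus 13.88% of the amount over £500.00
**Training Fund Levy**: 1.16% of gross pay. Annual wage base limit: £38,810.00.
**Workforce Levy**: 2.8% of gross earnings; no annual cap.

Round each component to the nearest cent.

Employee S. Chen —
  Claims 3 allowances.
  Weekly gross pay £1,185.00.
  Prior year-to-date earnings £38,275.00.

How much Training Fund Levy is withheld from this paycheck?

Training Fund Levy: cap £38,810.00 − YTD £38,275.00 = £535.00 subject; 1.16% × £535.00 = £6.21

£6.21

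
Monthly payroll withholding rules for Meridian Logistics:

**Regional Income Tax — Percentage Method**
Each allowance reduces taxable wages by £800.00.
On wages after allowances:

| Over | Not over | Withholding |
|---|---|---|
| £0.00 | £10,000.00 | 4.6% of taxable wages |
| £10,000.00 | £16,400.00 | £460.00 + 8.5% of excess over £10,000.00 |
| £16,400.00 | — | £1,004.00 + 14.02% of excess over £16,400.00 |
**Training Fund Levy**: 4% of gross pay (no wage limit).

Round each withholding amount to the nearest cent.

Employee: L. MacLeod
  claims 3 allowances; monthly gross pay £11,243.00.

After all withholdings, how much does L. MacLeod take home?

£10,386.50

Regional Income Tax: taxable = £11,243.00 − 3×£800.00 = £8,843.00
  4.6% × £8,843.00 = £406.78
Training Fund Levy: 4% × £11,243.00 = £449.72
Total withheld: £406.78 + £449.72 = £856.50
Net pay: £11,243.00 − £856.50 = £10,386.50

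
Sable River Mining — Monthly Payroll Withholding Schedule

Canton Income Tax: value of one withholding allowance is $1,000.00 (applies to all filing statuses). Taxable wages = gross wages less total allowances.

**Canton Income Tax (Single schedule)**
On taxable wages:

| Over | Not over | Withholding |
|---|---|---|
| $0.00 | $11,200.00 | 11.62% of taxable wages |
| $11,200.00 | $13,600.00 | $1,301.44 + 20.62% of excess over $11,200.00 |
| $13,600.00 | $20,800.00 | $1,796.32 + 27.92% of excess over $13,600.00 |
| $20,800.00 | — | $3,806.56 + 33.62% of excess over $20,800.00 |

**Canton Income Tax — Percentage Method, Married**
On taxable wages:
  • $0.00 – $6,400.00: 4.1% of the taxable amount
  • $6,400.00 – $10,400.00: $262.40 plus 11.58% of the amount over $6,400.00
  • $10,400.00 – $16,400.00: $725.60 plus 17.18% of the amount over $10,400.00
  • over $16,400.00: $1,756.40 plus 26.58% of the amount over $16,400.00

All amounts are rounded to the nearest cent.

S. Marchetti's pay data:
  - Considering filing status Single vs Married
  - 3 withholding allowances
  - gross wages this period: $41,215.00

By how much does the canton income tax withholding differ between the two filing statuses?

Canton Income Tax (Single): taxable = $41,215.00 − 3×$1,000.00 = $38,215.00
  $3,806.56 + 33.62% × ($38,215.00 − $20,800.00) = $3,806.56 + 33.62% × $17,415.00 = $9,661.48
Canton Income Tax (Married): taxable = $41,215.00 − 3×$1,000.00 = $38,215.00
  $1,756.40 + 26.58% × ($38,215.00 − $16,400.00) = $1,756.40 + 26.58% × $21,815.00 = $7,554.83
Difference: |$9,661.48 − $7,554.83| = $2,106.65 (higher under Single)

$2,106.65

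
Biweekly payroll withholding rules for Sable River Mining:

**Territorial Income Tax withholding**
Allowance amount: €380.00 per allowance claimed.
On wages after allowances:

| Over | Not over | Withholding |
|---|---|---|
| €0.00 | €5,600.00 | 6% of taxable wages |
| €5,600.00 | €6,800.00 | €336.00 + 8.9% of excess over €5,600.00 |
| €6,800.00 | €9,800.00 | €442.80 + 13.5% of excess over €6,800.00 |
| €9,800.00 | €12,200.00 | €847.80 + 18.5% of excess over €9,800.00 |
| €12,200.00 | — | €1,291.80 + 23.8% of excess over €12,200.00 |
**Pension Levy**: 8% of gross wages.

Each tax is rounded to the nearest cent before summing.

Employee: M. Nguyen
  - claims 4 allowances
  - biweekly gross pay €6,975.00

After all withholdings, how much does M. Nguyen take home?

€6,089.70

Territorial Income Tax: taxable = €6,975.00 − 4×€380.00 = €5,455.00
  6% × €5,455.00 = €327.30
Pension Levy: 8% × €6,975.00 = €558.00
Total withheld: €327.30 + €558.00 = €885.30
Net pay: €6,975.00 − €885.30 = €6,089.70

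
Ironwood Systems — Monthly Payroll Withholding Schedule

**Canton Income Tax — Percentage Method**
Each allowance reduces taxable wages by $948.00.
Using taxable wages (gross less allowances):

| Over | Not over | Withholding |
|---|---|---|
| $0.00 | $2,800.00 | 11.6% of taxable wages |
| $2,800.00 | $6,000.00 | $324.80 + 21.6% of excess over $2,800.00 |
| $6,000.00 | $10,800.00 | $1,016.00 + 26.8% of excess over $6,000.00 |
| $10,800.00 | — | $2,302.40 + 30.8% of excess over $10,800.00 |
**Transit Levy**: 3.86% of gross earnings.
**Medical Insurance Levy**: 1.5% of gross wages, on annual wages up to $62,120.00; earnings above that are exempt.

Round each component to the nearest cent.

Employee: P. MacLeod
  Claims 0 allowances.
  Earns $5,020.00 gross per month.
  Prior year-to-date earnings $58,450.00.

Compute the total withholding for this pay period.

Canton Income Tax: taxable = $5,020.00
  $324.80 + 21.6% × ($5,020.00 − $2,800.00) = $324.80 + 21.6% × $2,220.00 = $804.32
Transit Levy: 3.86% × $5,020.00 = $193.77
Medical Insurance Levy: cap $62,120.00 − YTD $58,450.00 = $3,670.00 subject; 1.5% × $3,670.00 = $55.05
Total: $804.32 + $193.77 + $55.05 = $1,053.14

$1,053.14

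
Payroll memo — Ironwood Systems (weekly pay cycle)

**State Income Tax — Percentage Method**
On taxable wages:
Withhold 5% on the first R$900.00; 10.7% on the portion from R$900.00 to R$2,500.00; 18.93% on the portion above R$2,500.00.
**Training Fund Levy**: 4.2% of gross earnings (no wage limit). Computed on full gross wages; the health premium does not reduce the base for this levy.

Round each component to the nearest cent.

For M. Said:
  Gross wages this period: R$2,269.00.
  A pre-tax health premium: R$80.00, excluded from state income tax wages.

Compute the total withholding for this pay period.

State Income Tax: taxable = R$2,269.00 − R$80.00 = R$2,189.00
  R$45.00 + 10.7% × (R$2,189.00 − R$900.00) = R$45.00 + 10.7% × R$1,289.00 = R$182.92
Training Fund Levy: 4.2% × R$2,269.00 = R$95.30
Total: R$182.92 + R$95.30 = R$278.22

R$278.22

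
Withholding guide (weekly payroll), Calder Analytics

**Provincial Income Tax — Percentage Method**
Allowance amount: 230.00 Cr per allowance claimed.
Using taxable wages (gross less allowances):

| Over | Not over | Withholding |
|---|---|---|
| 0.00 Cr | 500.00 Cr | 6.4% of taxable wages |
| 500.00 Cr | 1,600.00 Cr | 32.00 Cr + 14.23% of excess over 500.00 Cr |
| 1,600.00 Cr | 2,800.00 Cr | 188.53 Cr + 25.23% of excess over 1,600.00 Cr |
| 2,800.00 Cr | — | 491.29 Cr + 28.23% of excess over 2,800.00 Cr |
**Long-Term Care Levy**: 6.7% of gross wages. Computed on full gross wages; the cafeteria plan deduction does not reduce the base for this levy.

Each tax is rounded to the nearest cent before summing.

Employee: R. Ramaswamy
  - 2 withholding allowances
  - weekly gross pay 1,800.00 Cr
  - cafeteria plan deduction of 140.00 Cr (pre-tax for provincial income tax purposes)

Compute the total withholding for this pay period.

Provincial Income Tax: taxable = 1,800.00 Cr − 140.00 Cr − 2×230.00 Cr = 1,200.00 Cr
  32.00 Cr + 14.23% × (1,200.00 Cr − 500.00 Cr) = 32.00 Cr + 14.23% × 700.00 Cr = 131.61 Cr
Long-Term Care Levy: 6.7% × 1,800.00 Cr = 120.60 Cr
Total: 131.61 Cr + 120.60 Cr = 252.21 Cr

252.21 Cr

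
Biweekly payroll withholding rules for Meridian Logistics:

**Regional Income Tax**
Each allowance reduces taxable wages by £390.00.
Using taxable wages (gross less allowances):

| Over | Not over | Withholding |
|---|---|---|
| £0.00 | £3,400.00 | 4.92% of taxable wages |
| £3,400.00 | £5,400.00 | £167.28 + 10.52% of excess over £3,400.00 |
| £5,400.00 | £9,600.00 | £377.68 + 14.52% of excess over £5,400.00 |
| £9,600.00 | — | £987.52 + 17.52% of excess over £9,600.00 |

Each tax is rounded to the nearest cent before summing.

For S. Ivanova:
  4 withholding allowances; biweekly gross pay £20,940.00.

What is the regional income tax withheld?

£2,700.98

Regional Income Tax: taxable = £20,940.00 − 4×£390.00 = £19,380.00
  £987.52 + 17.52% × (£19,380.00 − £9,600.00) = £987.52 + 17.52% × £9,780.00 = £2,700.98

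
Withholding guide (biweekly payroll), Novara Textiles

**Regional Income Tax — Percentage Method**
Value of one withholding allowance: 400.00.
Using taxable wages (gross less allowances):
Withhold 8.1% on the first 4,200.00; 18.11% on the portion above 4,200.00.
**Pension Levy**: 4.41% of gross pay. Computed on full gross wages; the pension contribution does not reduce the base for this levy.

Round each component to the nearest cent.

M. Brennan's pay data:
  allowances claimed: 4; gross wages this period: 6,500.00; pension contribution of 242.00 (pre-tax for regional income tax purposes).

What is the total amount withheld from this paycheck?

709.79

Regional Income Tax: taxable = 6,500.00 − 242.00 − 4×400.00 = 4,658.00
  340.20 + 18.11% × (4,658.00 − 4,200.00) = 340.20 + 18.11% × 458.00 = 423.14
Pension Levy: 4.41% × 6,500.00 = 286.65
Total: 423.14 + 286.65 = 709.79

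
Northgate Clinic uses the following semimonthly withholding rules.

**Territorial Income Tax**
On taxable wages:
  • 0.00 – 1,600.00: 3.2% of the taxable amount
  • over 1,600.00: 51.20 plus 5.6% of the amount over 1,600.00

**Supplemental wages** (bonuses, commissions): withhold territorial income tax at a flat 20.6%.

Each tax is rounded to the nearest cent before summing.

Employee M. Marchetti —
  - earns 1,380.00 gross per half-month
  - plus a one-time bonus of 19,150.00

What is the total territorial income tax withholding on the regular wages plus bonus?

3,989.06

Territorial Income Tax: taxable = 1,380.00
  3.2% × 1,380.00 = 44.16
Supplemental (20.6% flat on bonus): 20.6% × 19,150.00 = 3,944.90
Total territorial income tax: 44.16 + 3,944.90 = 3,989.06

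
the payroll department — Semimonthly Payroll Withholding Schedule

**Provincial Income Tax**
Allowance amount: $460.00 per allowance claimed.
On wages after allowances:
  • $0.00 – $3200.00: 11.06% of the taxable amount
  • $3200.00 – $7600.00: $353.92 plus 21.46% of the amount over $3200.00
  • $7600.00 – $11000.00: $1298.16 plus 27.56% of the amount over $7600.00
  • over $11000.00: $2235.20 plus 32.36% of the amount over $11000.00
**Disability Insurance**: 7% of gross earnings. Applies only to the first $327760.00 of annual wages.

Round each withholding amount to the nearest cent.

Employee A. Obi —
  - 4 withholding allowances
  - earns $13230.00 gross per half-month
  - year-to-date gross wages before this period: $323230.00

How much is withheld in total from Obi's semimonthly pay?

Provincial Income Tax: taxable = $13230.00 − 4×$460.00 = $11390.00
  $2235.20 + 32.36% × ($11390.00 − $11000.00) = $2235.20 + 32.36% × $390.00 = $2361.40
Disability Insurance: cap $327760.00 − YTD $323230.00 = $4530.00 subject; 7% × $4530.00 = $317.10
Total: $2361.40 + $317.10 = $2678.50

$2678.50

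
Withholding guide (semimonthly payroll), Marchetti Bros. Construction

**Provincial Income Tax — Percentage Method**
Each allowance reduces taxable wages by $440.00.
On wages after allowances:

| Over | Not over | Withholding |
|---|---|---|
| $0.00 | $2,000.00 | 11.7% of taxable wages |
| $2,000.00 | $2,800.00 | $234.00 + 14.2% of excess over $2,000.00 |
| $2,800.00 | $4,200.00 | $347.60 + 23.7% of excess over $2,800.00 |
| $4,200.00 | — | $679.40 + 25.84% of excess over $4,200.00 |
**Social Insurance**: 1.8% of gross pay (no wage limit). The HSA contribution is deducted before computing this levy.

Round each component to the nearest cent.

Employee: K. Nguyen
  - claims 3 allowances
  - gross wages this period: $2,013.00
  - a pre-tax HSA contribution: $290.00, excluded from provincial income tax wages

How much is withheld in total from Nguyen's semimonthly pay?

$78.16

Provincial Income Tax: taxable = $2,013.00 − $290.00 − 3×$440.00 = $403.00
  11.7% × $403.00 = $47.15
Social Insurance: 1.8% × $1,723.00 = $31.01
Total: $47.15 + $31.01 = $78.16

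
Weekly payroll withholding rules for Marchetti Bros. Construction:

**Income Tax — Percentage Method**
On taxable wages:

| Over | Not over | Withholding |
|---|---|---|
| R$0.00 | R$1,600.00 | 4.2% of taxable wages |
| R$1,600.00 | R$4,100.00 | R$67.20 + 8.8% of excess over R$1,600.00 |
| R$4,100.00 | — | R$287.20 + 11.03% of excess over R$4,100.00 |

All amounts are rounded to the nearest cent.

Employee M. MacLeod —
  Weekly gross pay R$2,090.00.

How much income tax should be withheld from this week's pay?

R$110.32

Income Tax: taxable = R$2,090.00
  R$67.20 + 8.8% × (R$2,090.00 − R$1,600.00) = R$67.20 + 8.8% × R$490.00 = R$110.32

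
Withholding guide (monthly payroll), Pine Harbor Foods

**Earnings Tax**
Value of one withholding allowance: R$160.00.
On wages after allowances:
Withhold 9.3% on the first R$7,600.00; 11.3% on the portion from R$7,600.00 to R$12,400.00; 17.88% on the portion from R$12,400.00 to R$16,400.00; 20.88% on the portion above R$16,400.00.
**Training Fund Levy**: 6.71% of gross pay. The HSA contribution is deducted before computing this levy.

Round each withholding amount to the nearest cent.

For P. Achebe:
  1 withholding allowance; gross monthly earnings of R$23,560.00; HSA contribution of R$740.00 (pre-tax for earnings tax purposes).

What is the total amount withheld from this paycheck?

R$4,802.71

Earnings Tax: taxable = R$23,560.00 − R$740.00 − 1×R$160.00 = R$22,660.00
  R$1,964.40 + 20.88% × (R$22,660.00 − R$16,400.00) = R$1,964.40 + 20.88% × R$6,260.00 = R$3,271.49
Training Fund Levy: 6.71% × R$22,820.00 = R$1,531.22
Total: R$3,271.49 + R$1,531.22 = R$4,802.71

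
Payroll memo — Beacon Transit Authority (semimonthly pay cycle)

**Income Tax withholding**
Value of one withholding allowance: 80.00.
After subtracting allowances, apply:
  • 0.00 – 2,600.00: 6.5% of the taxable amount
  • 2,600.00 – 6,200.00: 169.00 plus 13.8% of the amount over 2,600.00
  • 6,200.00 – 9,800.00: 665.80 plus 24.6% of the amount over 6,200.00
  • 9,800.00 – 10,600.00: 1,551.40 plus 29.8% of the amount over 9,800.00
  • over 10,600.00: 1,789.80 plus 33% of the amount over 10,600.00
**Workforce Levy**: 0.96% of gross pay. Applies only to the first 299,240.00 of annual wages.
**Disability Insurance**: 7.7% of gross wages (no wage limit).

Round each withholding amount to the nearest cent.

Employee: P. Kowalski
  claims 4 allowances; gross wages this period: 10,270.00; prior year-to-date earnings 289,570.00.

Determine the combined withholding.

Income Tax: taxable = 10,270.00 − 4×80.00 = 9,950.00
  1,551.40 + 29.8% × (9,950.00 − 9,800.00) = 1,551.40 + 29.8% × 150.00 = 1,596.10
Workforce Levy: cap 299,240.00 − YTD 289,570.00 = 9,670.00 subject; 0.96% × 9,670.00 = 92.83
Disability Insurance: 7.7% × 10,270.00 = 790.79
Total: 1,596.10 + 92.83 + 790.79 = 2,479.72

2,479.72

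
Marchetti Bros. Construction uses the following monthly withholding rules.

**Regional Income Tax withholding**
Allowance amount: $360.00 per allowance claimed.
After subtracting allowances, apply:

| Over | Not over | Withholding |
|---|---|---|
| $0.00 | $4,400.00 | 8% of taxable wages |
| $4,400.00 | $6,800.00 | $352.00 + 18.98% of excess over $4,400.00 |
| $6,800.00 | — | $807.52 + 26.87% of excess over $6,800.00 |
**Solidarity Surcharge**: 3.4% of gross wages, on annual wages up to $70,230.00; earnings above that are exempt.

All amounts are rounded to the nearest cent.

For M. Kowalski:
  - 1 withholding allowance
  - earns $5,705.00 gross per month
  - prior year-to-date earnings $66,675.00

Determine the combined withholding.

Regional Income Tax: taxable = $5,705.00 − 1×$360.00 = $5,345.00
  $352.00 + 18.98% × ($5,345.00 − $4,400.00) = $352.00 + 18.98% × $945.00 = $531.36
Solidarity Surcharge: cap $70,230.00 − YTD $66,675.00 = $3,555.00 subject; 3.4% × $3,555.00 = $120.87
Total: $531.36 + $120.87 = $652.23

$652.23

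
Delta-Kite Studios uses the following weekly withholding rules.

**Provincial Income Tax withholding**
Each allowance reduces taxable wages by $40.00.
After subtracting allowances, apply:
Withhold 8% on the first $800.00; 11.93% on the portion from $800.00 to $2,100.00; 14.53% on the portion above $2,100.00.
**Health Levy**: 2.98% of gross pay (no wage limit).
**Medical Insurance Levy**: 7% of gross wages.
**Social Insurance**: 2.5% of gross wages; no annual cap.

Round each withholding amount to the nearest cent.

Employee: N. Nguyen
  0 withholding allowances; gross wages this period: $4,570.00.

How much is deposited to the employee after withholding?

$3,421.68

Provincial Income Tax: taxable = $4,570.00
  $219.09 + 14.53% × ($4,570.00 − $2,100.00) = $219.09 + 14.53% × $2,470.00 = $577.98
Health Levy: 2.98% × $4,570.00 = $136.19
Medical Insurance Levy: 7% × $4,570.00 = $319.90
Social Insurance: 2.5% × $4,570.00 = $114.25
Total withheld: $577.98 + $136.19 + $319.90 + $114.25 = $1,148.32
Net pay: $4,570.00 − $1,148.32 = $3,421.68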